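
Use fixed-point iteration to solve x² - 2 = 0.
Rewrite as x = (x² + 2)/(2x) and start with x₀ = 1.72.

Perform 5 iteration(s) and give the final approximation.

Equation: x² - 2 = 0
Fixed-point form: x = (x² + 2)/(2x)
x₀ = 1.72

x_1 = g(1.720000) = 1.441395
x_2 = g(1.441395) = 1.414470
x_3 = g(1.414470) = 1.414214
x_4 = g(1.414214) = 1.414214
x_5 = g(1.414214) = 1.414214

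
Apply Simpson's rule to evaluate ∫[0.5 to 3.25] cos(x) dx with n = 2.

f(x) = cos(x)
a = 0.5, b = 3.25, n = 2
h = (b - a)/n = 1.375000

Simpson's rule: (h/3)[f(x₀) + 4f(x₁) + 2f(x₂) + ... + f(xₙ)]

x_0 = 0.5000, f(x_0) = 0.877583, coefficient = 1
x_1 = 1.8750, f(x_1) = -0.299534, coefficient = 4
x_2 = 3.2500, f(x_2) = -0.994130, coefficient = 1

I ≈ (1.375000/3) × -1.314681 = -0.602562
Exact value: -0.587621
Error: 0.014942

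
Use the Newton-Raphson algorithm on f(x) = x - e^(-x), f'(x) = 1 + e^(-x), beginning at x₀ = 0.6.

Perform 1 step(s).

f(x) = x - e^(-x)
f'(x) = 1 + e^(-x)
x₀ = 0.6

Newton-Raphson formula: x_{n+1} = x_n - f(x_n)/f'(x_n)

Iteration 1:
  f(0.600000) = 0.051188
  f'(0.600000) = 1.548812
  x_1 = 0.600000 - 0.051188/1.548812 = 0.566950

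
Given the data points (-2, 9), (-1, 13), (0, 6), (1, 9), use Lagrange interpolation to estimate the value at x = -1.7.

Lagrange interpolation formula:
P(x) = Σ yᵢ × Lᵢ(x)
where Lᵢ(x) = Π_{j≠i} (x - xⱼ)/(xᵢ - xⱼ)

L_0(-1.7) = (-1.7 - (-1))/(-2 - (-1)) × (-1.7 - 0)/(-2 - 0) × (-1.7 - 1)/(-2 - 1) = 0.535500
L_1(-1.7) = (-1.7 - (-2))/(-1 - (-2)) × (-1.7 - 0)/(-1 - 0) × (-1.7 - 1)/(-1 - 1) = 0.688500
L_2(-1.7) = (-1.7 - (-2))/(0 - (-2)) × (-1.7 - (-1))/(0 - (-1)) × (-1.7 - 1)/(0 - 1) = -0.283500
L_3(-1.7) = (-1.7 - (-2))/(1 - (-2)) × (-1.7 - (-1))/(1 - (-1)) × (-1.7 - 0)/(1 - 0) = 0.059500

P(-1.7) = 9×L_0(-1.7) + 13×L_1(-1.7) + 6×L_2(-1.7) + 9×L_3(-1.7)
P(-1.7) = 12.604500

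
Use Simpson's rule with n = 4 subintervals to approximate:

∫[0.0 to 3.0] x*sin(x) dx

f(x) = x*sin(x)
a = 0.0, b = 3.0, n = 4
h = (b - a)/n = 0.750000

Simpson's rule: (h/3)[f(x₀) + 4f(x₁) + 2f(x₂) + ... + f(xₙ)]

x_0 = 0.0000, f(x_0) = 0.000000, coefficient = 1
x_1 = 0.7500, f(x_1) = 0.511229, coefficient = 4
x_2 = 1.5000, f(x_2) = 1.496242, coefficient = 2
x_3 = 2.2500, f(x_3) = 1.750665, coefficient = 4
x_4 = 3.0000, f(x_4) = 0.423360, coefficient = 1

I ≈ (0.750000/3) × 12.463420 = 3.115855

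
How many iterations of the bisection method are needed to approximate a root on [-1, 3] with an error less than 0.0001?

We need (b-a)/2^n ≤ 0.0001
(3 - (-1))/2^n ≤ 0.0001
4/2^n ≤ 0.0001
2^n ≥ 40000
n ≥ log₂(40000) = 15.29
n ≥ 16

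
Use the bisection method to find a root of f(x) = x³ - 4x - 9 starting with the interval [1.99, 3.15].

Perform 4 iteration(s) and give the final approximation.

f(x) = x³ - 4x - 9
Initial interval: [1.99, 3.15]

Iteration 1:
  c_1 = (1.990000 + 3.150000)/2 = 2.570000
  f(c_1) = f(2.570000) = -2.305407
  f(a) × f(c) ≥ 0, new interval: [2.570000, 3.150000]
Iteration 2:
  c_2 = (2.570000 + 3.150000)/2 = 2.860000
  f(c_2) = f(2.860000) = 2.953656
  f(a) × f(c) < 0, new interval: [2.570000, 2.860000]
Iteration 3:
  c_3 = (2.570000 + 2.860000)/2 = 2.715000
  f(c_3) = f(2.715000) = 0.152876
  f(a) × f(c) < 0, new interval: [2.570000, 2.715000]
Iteration 4:
  c_4 = (2.570000 + 2.715000)/2 = 2.642500
  f(c_4) = f(2.642500) = -1.117934
  f(a) × f(c) ≥ 0, new interval: [2.642500, 2.715000]

After 4 iteration(s), the approximation is c_4 = 2.642500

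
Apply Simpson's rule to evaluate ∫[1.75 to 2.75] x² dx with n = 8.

f(x) = x²
a = 1.75, b = 2.75, n = 8
h = (b - a)/n = 0.125000

Simpson's rule: (h/3)[f(x₀) + 4f(x₁) + 2f(x₂) + ... + f(xₙ)]

x_0 = 1.7500, f(x_0) = 3.062500, coefficient = 1
x_1 = 1.8750, f(x_1) = 3.515625, coefficient = 4
x_2 = 2.0000, f(x_2) = 4.000000, coefficient = 2
x_3 = 2.1250, f(x_3) = 4.515625, coefficient = 4
x_4 = 2.2500, f(x_4) = 5.062500, coefficient = 2
x_5 = 2.3750, f(x_5) = 5.640625, coefficient = 4
x_6 = 2.5000, f(x_6) = 6.250000, coefficient = 2
x_7 = 2.6250, f(x_7) = 6.890625, coefficient = 4
x_8 = 2.7500, f(x_8) = 7.562500, coefficient = 1

I ≈ (0.125000/3) × 123.500000 = 5.145833
Exact value: 5.145833
Error: 0.000000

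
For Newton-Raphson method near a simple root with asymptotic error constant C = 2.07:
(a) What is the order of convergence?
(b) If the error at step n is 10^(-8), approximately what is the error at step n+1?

(a) Newton-Raphson has quadratic (order 2) convergence near simple roots.
    This means |e_{n+1}| ≈ C|e_n|².

(b) With |e_n| = 10^(-8) and C = 2.07:
    |e_{n+1}| ≈ 2.07 × (10^(-8))² = 2.07 × 10^(-16)

(a) 2 (quadratic); (b) |e_{n+1}| ≈ 2.070e-16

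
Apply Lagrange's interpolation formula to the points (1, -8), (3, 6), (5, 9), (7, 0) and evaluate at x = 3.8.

Lagrange interpolation formula:
P(x) = Σ yᵢ × Lᵢ(x)
where Lᵢ(x) = Π_{j≠i} (x - xⱼ)/(xᵢ - xⱼ)

L_0(3.8) = (3.8 - 3)/(1 - 3) × (3.8 - 5)/(1 - 5) × (3.8 - 7)/(1 - 7) = -0.064000
L_1(3.8) = (3.8 - 1)/(3 - 1) × (3.8 - 5)/(3 - 5) × (3.8 - 7)/(3 - 7) = 0.672000
L_2(3.8) = (3.8 - 1)/(5 - 1) × (3.8 - 3)/(5 - 3) × (3.8 - 7)/(5 - 7) = 0.448000
L_3(3.8) = (3.8 - 1)/(7 - 1) × (3.8 - 3)/(7 - 3) × (3.8 - 5)/(7 - 5) = -0.056000

P(3.8) = (-8)×L_0(3.8) + 6×L_1(3.8) + 9×L_2(3.8) + 0×L_3(3.8)
P(3.8) = 8.576000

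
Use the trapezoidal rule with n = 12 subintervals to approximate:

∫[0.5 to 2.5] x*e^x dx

f(x) = x*e^x
a = 0.5, b = 2.5, n = 12
h = (b - a)/n = 0.166667

Trapezoidal rule: (h/2)[f(x₀) + 2f(x₁) + 2f(x₂) + ... + f(xₙ)]

x_0 = 0.5000, f(x_0) = 0.824361, coefficient = 1
x_1 = 0.6667, f(x_1) = 1.298489, coefficient = 2
x_2 = 0.8333, f(x_2) = 1.917480, coefficient = 2
x_3 = 1.0000, f(x_3) = 2.718282, coefficient = 2
x_4 = 1.1667, f(x_4) = 3.746482, coefficient = 2
x_5 = 1.3333, f(x_5) = 5.058224, coefficient = 2
x_6 = 1.5000, f(x_6) = 6.722534, coefficient = 2
x_7 = 1.6667, f(x_7) = 8.824150, coefficient = 2
x_8 = 1.8333, f(x_8) = 11.466952, coefficient = 2
x_9 = 2.0000, f(x_9) = 14.778112, coefficient = 2
x_10 = 2.1667, f(x_10) = 18.913133, coefficient = 2
x_11 = 2.3333, f(x_11) = 24.061937, coefficient = 2
x_12 = 2.5000, f(x_12) = 30.456235, coefficient = 1

I ≈ (0.166667/2) × 230.292145 = 19.191012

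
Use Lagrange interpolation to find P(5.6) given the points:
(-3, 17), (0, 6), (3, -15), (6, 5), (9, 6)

Lagrange interpolation formula:
P(x) = Σ yᵢ × Lᵢ(x)
where Lᵢ(x) = Π_{j≠i} (x - xⱼ)/(xᵢ - xⱼ)

L_0(5.6) = (5.6 - 0)/(-3 - 0) × (5.6 - 3)/(-3 - 3) × (5.6 - 6)/(-3 - 6) × (5.6 - 9)/(-3 - 9) = 0.010186
L_1(5.6) = (5.6 - (-3))/(0 - (-3)) × (5.6 - 3)/(0 - 3) × (5.6 - 6)/(0 - 6) × (5.6 - 9)/(0 - 9) = -0.062571
L_2(5.6) = (5.6 - (-3))/(3 - (-3)) × (5.6 - 0)/(3 - 0) × (5.6 - 6)/(3 - 6) × (5.6 - 9)/(3 - 9) = 0.202153
L_3(5.6) = (5.6 - (-3))/(6 - (-3)) × (5.6 - 0)/(6 - 0) × (5.6 - 3)/(6 - 3) × (5.6 - 9)/(6 - 9) = 0.875997
L_4(5.6) = (5.6 - (-3))/(9 - (-3)) × (5.6 - 0)/(9 - 0) × (5.6 - 3)/(9 - 3) × (5.6 - 6)/(9 - 6) = -0.025765

P(5.6) = 17×L_0(5.6) + 6×L_1(5.6) + (-15)×L_2(5.6) + 5×L_3(5.6) + 6×L_4(5.6)
P(5.6) = 0.990835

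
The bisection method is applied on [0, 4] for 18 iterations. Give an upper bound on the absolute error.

Bisection error bound: |error| ≤ (b-a)/2^n
|error| ≤ (4 - 0)/2^18 = 4/2^18
|error| ≤ 0.0000152588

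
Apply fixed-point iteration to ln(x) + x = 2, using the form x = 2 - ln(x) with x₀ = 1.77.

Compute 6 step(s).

Equation: ln(x) + x = 2
Fixed-point form: x = 2 - ln(x)
x₀ = 1.77

x_1 = g(1.770000) = 1.429020
x_2 = g(1.429020) = 1.643011
x_3 = g(1.643011) = 1.503470
x_4 = g(1.503470) = 1.592224
x_5 = g(1.592224) = 1.534868
x_6 = g(1.534868) = 1.571556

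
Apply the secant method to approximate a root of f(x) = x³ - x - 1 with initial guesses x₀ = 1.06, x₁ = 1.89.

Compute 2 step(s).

f(x) = x³ - x - 1
x₀ = 1.06, x₁ = 1.89

Secant formula: x_{n+1} = x_n - f(x_n)(x_n - x_{n-1})/(f(x_n) - f(x_{n-1}))

Iteration 1:
  f(1.060000) = -0.868984
  f(1.890000) = 3.861269
  x_2 = 1.890000 - 3.861269×(1.890000 - 1.060000)/(3.861269 - (-0.868984))
       = 1.212477
Iteration 2:
  f(1.890000) = 3.861269
  f(1.212477) = -0.430013
  x_3 = 1.212477 - (-0.430013)×(1.212477 - 1.890000)/(-0.430013 - 3.861269)
       = 1.280369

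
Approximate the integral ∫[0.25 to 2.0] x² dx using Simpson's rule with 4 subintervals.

f(x) = x²
a = 0.25, b = 2.0, n = 4
h = (b - a)/n = 0.437500

Simpson's rule: (h/3)[f(x₀) + 4f(x₁) + 2f(x₂) + ... + f(xₙ)]

x_0 = 0.2500, f(x_0) = 0.062500, coefficient = 1
x_1 = 0.6875, f(x_1) = 0.472656, coefficient = 4
x_2 = 1.1250, f(x_2) = 1.265625, coefficient = 2
x_3 = 1.5625, f(x_3) = 2.441406, coefficient = 4
x_4 = 2.0000, f(x_4) = 4.000000, coefficient = 1

I ≈ (0.437500/3) × 18.250000 = 2.661458
Exact value: 2.661458
Error: 0.000000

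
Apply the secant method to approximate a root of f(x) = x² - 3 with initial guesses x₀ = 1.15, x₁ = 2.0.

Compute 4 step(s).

f(x) = x² - 3
x₀ = 1.15, x₁ = 2.0

Secant formula: x_{n+1} = x_n - f(x_n)(x_n - x_{n-1})/(f(x_n) - f(x_{n-1}))

Iteration 1:
  f(1.150000) = -1.677500
  f(2.000000) = 1.000000
  x_2 = 2.000000 - 1.000000×(2.000000 - 1.150000)/(1.000000 - (-1.677500))
       = 1.682540
Iteration 2:
  f(2.000000) = 1.000000
  f(1.682540) = -0.169060
  x_3 = 1.682540 - (-0.169060)×(1.682540 - 2.000000)/(-0.169060 - 1.000000)
       = 1.728448
Iteration 3:
  f(1.682540) = -0.169060
  f(1.728448) = -0.012467
  x_4 = 1.728448 - (-0.012467)×(1.728448 - 1.682540)/(-0.012467 - (-0.169060))
       = 1.732103
Iteration 4:
  f(1.728448) = -0.012467
  f(1.732103) = 0.000181
  x_5 = 1.732103 - 0.000181×(1.732103 - 1.728448)/(0.000181 - (-0.012467))
       = 1.732051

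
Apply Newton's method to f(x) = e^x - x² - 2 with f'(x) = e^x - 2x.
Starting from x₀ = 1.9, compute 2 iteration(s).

f(x) = e^x - x² - 2
f'(x) = e^x - 2x
x₀ = 1.9

Newton-Raphson formula: x_{n+1} = x_n - f(x_n)/f'(x_n)

Iteration 1:
  f(1.900000) = 1.075894
  f'(1.900000) = 2.885894
  x_1 = 1.900000 - 1.075894/2.885894 = 1.527189
Iteration 2:
  f(1.527189) = 0.272906
  f'(1.527189) = 1.550834
  x_2 = 1.527189 - 0.272906/1.550834 = 1.351215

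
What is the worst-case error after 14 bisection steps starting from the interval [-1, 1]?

Bisection error bound: |error| ≤ (b-a)/2^n
|error| ≤ (1 - (-1))/2^14 = 2/2^14
|error| ≤ 0.0001220703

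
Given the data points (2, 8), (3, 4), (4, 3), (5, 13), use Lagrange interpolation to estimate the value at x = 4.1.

Lagrange interpolation formula:
P(x) = Σ yᵢ × Lᵢ(x)
where Lᵢ(x) = Π_{j≠i} (x - xⱼ)/(xᵢ - xⱼ)

L_0(4.1) = (4.1 - 3)/(2 - 3) × (4.1 - 4)/(2 - 4) × (4.1 - 5)/(2 - 5) = 0.016500
L_1(4.1) = (4.1 - 2)/(3 - 2) × (4.1 - 4)/(3 - 4) × (4.1 - 5)/(3 - 5) = -0.094500
L_2(4.1) = (4.1 - 2)/(4 - 2) × (4.1 - 3)/(4 - 3) × (4.1 - 5)/(4 - 5) = 1.039500
L_3(4.1) = (4.1 - 2)/(5 - 2) × (4.1 - 3)/(5 - 3) × (4.1 - 4)/(5 - 4) = 0.038500

P(4.1) = 8×L_0(4.1) + 4×L_1(4.1) + 3×L_2(4.1) + 13×L_3(4.1)
P(4.1) = 3.373000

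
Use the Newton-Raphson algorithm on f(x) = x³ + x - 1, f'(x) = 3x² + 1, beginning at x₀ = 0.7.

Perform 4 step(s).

f(x) = x³ + x - 1
f'(x) = 3x² + 1
x₀ = 0.7

Newton-Raphson formula: x_{n+1} = x_n - f(x_n)/f'(x_n)

Iteration 1:
  f(0.700000) = 0.043000
  f'(0.700000) = 2.470000
  x_1 = 0.700000 - 0.043000/2.470000 = 0.682591
Iteration 2:
  f(0.682591) = 0.000631
  f'(0.682591) = 2.397792
  x_2 = 0.682591 - 0.000631/2.397792 = 0.682328
Iteration 3:
  f(0.682328) = 0.000000
  f'(0.682328) = 2.396714
  x_3 = 0.682328 - 0.000000/2.396714 = 0.682328
Iteration 4:
  f(0.682328) = 0.000000
  f'(0.682328) = 2.396714
  x_4 = 0.682328 - 0.000000/2.396714 = 0.682328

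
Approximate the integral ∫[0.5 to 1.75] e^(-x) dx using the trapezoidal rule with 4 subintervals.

f(x) = e^(-x)
a = 0.5, b = 1.75, n = 4
h = (b - a)/n = 0.312500

Trapezoidal rule: (h/2)[f(x₀) + 2f(x₁) + 2f(x₂) + ... + f(xₙ)]

x_0 = 0.5000, f(x_0) = 0.606531, coefficient = 1
x_1 = 0.8125, f(x_1) = 0.443747, coefficient = 2
x_2 = 1.1250, f(x_2) = 0.324652, coefficient = 2
x_3 = 1.4375, f(x_3) = 0.237521, coefficient = 2
x_4 = 1.7500, f(x_4) = 0.173774, coefficient = 1

I ≈ (0.312500/2) × 2.792146 = 0.436273
Exact value: 0.432757
Error: 0.003516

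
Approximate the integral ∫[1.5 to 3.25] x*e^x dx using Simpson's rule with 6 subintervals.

f(x) = x*e^x
a = 1.5, b = 3.25, n = 6
h = (b - a)/n = 0.291667

Simpson's rule: (h/3)[f(x₀) + 4f(x₁) + 2f(x₂) + ... + f(xₙ)]

x_0 = 1.5000, f(x_0) = 6.722534, coefficient = 1
x_1 = 1.7917, f(x_1) = 10.749002, coefficient = 4
x_2 = 2.0833, f(x_2) = 16.731656, coefficient = 2
x_3 = 2.3750, f(x_3) = 25.533656, coefficient = 4
x_4 = 2.6667, f(x_4) = 38.378443, coefficient = 2
x_5 = 2.9583, f(x_5) = 56.994763, coefficient = 4
x_6 = 3.2500, f(x_6) = 83.818605, coefficient = 1

I ≈ (0.291667/3) × 573.871022 = 55.793016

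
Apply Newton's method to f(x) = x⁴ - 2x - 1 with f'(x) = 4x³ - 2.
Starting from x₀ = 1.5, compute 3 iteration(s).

f(x) = x⁴ - 2x - 1
f'(x) = 4x³ - 2
x₀ = 1.5

Newton-Raphson formula: x_{n+1} = x_n - f(x_n)/f'(x_n)

Iteration 1:
  f(1.500000) = 1.062500
  f'(1.500000) = 11.500000
  x_1 = 1.500000 - 1.062500/11.500000 = 1.407609
Iteration 2:
  f(1.407609) = 0.110579
  f'(1.407609) = 9.155931
  x_2 = 1.407609 - 0.110579/9.155931 = 1.395531
Iteration 3:
  f(1.395531) = 0.001724
  f'(1.395531) = 8.871234
  x_3 = 1.395531 - 0.001724/8.871234 = 1.395337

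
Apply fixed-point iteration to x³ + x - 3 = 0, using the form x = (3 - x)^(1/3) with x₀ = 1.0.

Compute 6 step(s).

Equation: x³ + x - 3 = 0
Fixed-point form: x = (3 - x)^(1/3)
x₀ = 1.0

x_1 = g(1.000000) = 1.259921
x_2 = g(1.259921) = 1.202790
x_3 = g(1.202790) = 1.215812
x_4 = g(1.215812) = 1.212868
x_5 = g(1.212868) = 1.213535
x_6 = g(1.213535) = 1.213384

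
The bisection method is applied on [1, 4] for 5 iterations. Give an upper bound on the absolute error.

Bisection error bound: |error| ≤ (b-a)/2^n
|error| ≤ (4 - 1)/2^5 = 3/2^5
|error| ≤ 0.0937500000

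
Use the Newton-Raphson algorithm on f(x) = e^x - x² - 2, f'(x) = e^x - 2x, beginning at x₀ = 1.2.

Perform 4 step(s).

f(x) = e^x - x² - 2
f'(x) = e^x - 2x
x₀ = 1.2

Newton-Raphson formula: x_{n+1} = x_n - f(x_n)/f'(x_n)

Iteration 1:
  f(1.200000) = -0.119883
  f'(1.200000) = 0.920117
  x_1 = 1.200000 - (-0.119883)/0.920117 = 1.330291
Iteration 2:
  f(1.330291) = 0.012470
  f'(1.330291) = 1.121562
  x_2 = 1.330291 - 0.012470/1.121562 = 1.319173
Iteration 3:
  f(1.319173) = 0.000109
  f'(1.319173) = 1.101981
  x_3 = 1.319173 - 0.000109/1.101981 = 1.319074
Iteration 4:
  f(1.319074) = 0.000000
  f'(1.319074) = 1.101808
  x_4 = 1.319074 - 0.000000/1.101808 = 1.319074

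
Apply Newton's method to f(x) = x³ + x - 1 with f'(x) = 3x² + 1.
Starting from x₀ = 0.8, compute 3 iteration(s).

f(x) = x³ + x - 1
f'(x) = 3x² + 1
x₀ = 0.8

Newton-Raphson formula: x_{n+1} = x_n - f(x_n)/f'(x_n)

Iteration 1:
  f(0.800000) = 0.312000
  f'(0.800000) = 2.920000
  x_1 = 0.800000 - 0.312000/2.920000 = 0.693151
Iteration 2:
  f(0.693151) = 0.026180
  f'(0.693151) = 2.441374
  x_2 = 0.693151 - 0.026180/2.441374 = 0.682427
Iteration 3:
  f(0.682427) = 0.000238
  f'(0.682427) = 2.397120
  x_3 = 0.682427 - 0.000238/2.397120 = 0.682328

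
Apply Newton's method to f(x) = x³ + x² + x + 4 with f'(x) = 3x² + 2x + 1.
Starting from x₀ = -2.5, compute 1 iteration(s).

f(x) = x³ + x² + x + 4
f'(x) = 3x² + 2x + 1
x₀ = -2.5

Newton-Raphson formula: x_{n+1} = x_n - f(x_n)/f'(x_n)

Iteration 1:
  f(-2.500000) = -7.875000
  f'(-2.500000) = 14.750000
  x_1 = -2.500000 - (-7.875000)/14.750000 = -1.966102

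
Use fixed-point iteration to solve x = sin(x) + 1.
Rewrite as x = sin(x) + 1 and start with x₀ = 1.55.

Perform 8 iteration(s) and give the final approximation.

Equation: x = sin(x) + 1
Fixed-point form: x = sin(x) + 1
x₀ = 1.55

x_1 = g(1.550000) = 1.999784
x_2 = g(1.999784) = 1.909387
x_3 = g(1.909387) = 1.943224
x_4 = g(1.943224) = 1.931447
x_5 = g(1.931447) = 1.935667
x_6 = g(1.935667) = 1.934170
x_7 = g(1.934170) = 1.934703
x_8 = g(1.934703) = 1.934513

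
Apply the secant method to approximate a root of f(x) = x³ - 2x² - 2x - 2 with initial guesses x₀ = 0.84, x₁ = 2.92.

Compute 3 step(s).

f(x) = x³ - 2x² - 2x - 2
x₀ = 0.84, x₁ = 2.92

Secant formula: x_{n+1} = x_n - f(x_n)(x_n - x_{n-1})/(f(x_n) - f(x_{n-1}))

Iteration 1:
  f(0.840000) = -4.498496
  f(2.920000) = 0.004288
  x_2 = 2.920000 - 0.004288×(2.920000 - 0.840000)/(0.004288 - (-4.498496))
       = 2.918019
Iteration 2:
  f(2.920000) = 0.004288
  f(2.918019) = -0.019255
  x_3 = 2.918019 - (-0.019255)×(2.918019 - 2.920000)/(-0.019255 - 0.004288)
       = 2.919639
Iteration 3:
  f(2.918019) = -0.019255
  f(2.919639) = -0.000004
  x_4 = 2.919639 - (-0.000004)×(2.919639 - 2.918019)/(-0.000004 - (-0.019255))
       = 2.919640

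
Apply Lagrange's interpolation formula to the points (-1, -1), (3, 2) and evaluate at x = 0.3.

Lagrange interpolation formula:
P(x) = Σ yᵢ × Lᵢ(x)
where Lᵢ(x) = Π_{j≠i} (x - xⱼ)/(xᵢ - xⱼ)

L_0(0.3) = (0.3 - 3)/(-1 - 3) = 0.675000
L_1(0.3) = (0.3 - (-1))/(3 - (-1)) = 0.325000

P(0.3) = (-1)×L_0(0.3) + 2×L_1(0.3)
P(0.3) = -0.025000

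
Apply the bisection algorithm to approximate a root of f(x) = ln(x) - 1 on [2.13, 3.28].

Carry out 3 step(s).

f(x) = ln(x) - 1
Initial interval: [2.13, 3.28]

Iteration 1:
  c_1 = (2.130000 + 3.280000)/2 = 2.705000
  f(c_1) = f(2.705000) = -0.004898
  f(a) × f(c) ≥ 0, new interval: [2.705000, 3.280000]
Iteration 2:
  c_2 = (2.705000 + 3.280000)/2 = 2.992500
  f(c_2) = f(2.992500) = 0.096109
  f(a) × f(c) < 0, new interval: [2.705000, 2.992500]
Iteration 3:
  c_3 = (2.705000 + 2.992500)/2 = 2.848750
  f(c_3) = f(2.848750) = 0.046880
  f(a) × f(c) < 0, new interval: [2.705000, 2.848750]

After 3 iteration(s), the approximation is c_3 = 2.848750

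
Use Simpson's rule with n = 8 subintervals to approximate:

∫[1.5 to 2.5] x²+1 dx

f(x) = x²+1
a = 1.5, b = 2.5, n = 8
h = (b - a)/n = 0.125000

Simpson's rule: (h/3)[f(x₀) + 4f(x₁) + 2f(x₂) + ... + f(xₙ)]

x_0 = 1.5000, f(x_0) = 3.250000, coefficient = 1
x_1 = 1.6250, f(x_1) = 3.640625, coefficient = 4
x_2 = 1.7500, f(x_2) = 4.062500, coefficient = 2
x_3 = 1.8750, f(x_3) = 4.515625, coefficient = 4
x_4 = 2.0000, f(x_4) = 5.000000, coefficient = 2
x_5 = 2.1250, f(x_5) = 5.515625, coefficient = 4
x_6 = 2.2500, f(x_6) = 6.062500, coefficient = 2
x_7 = 2.3750, f(x_7) = 6.640625, coefficient = 4
x_8 = 2.5000, f(x_8) = 7.250000, coefficient = 1

I ≈ (0.125000/3) × 122.000000 = 5.083333
Exact value: 5.083333
Error: 0.000000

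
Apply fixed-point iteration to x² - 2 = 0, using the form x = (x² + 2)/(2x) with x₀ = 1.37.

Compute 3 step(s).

Equation: x² - 2 = 0
Fixed-point form: x = (x² + 2)/(2x)
x₀ = 1.37

x_1 = g(1.370000) = 1.414927
x_2 = g(1.414927) = 1.414214
x_3 = g(1.414214) = 1.414214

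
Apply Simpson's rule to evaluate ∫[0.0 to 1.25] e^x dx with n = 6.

f(x) = e^x
a = 0.0, b = 1.25, n = 6
h = (b - a)/n = 0.208333

Simpson's rule: (h/3)[f(x₀) + 4f(x₁) + 2f(x₂) + ... + f(xₙ)]

x_0 = 0.0000, f(x_0) = 1.000000, coefficient = 1
x_1 = 0.2083, f(x_1) = 1.231624, coefficient = 4
x_2 = 0.4167, f(x_2) = 1.516897, coefficient = 2
x_3 = 0.6250, f(x_3) = 1.868246, coefficient = 4
x_4 = 0.8333, f(x_4) = 2.300976, coefficient = 2
x_5 = 1.0417, f(x_5) = 2.833936, coefficient = 4
x_6 = 1.2500, f(x_6) = 3.490343, coefficient = 1

I ≈ (0.208333/3) × 35.861312 = 2.490369
Exact value: 2.490343
Error: 0.000026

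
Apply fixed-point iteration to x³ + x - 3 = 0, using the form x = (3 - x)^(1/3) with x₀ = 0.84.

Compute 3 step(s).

Equation: x³ + x - 3 = 0
Fixed-point form: x = (3 - x)^(1/3)
x₀ = 0.84

x_1 = g(0.840000) = 1.292661
x_2 = g(1.292661) = 1.195198
x_3 = g(1.195198) = 1.217521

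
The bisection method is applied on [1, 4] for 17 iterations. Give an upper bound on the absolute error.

Bisection error bound: |error| ≤ (b-a)/2^n
|error| ≤ (4 - 1)/2^17 = 3/2^17
|error| ≤ 0.0000228882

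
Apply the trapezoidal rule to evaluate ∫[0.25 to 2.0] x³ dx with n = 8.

f(x) = x³
a = 0.25, b = 2.0, n = 8
h = (b - a)/n = 0.218750

Trapezoidal rule: (h/2)[f(x₀) + 2f(x₁) + 2f(x₂) + ... + f(xₙ)]

x_0 = 0.2500, f(x_0) = 0.015625, coefficient = 1
x_1 = 0.4688, f(x_1) = 0.102997, coefficient = 2
x_2 = 0.6875, f(x_2) = 0.324951, coefficient = 2
x_3 = 0.9062, f(x_3) = 0.744293, coefficient = 2
x_4 = 1.1250, f(x_4) = 1.423828, coefficient = 2
x_5 = 1.3438, f(x_5) = 2.426361, coefficient = 2
x_6 = 1.5625, f(x_6) = 3.814697, coefficient = 2
x_7 = 1.7812, f(x_7) = 5.651642, coefficient = 2
x_8 = 2.0000, f(x_8) = 8.000000, coefficient = 1

I ≈ (0.218750/2) × 36.993164 = 4.046127
Exact value: 3.999023
Error: 0.047104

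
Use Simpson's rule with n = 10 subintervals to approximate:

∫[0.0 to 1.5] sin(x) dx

f(x) = sin(x)
a = 0.0, b = 1.5, n = 10
h = (b - a)/n = 0.150000

Simpson's rule: (h/3)[f(x₀) + 4f(x₁) + 2f(x₂) + ... + f(xₙ)]

x_0 = 0.0000, f(x_0) = 0.000000, coefficient = 1
x_1 = 0.1500, f(x_1) = 0.149438, coefficient = 4
x_2 = 0.3000, f(x_2) = 0.295520, coefficient = 2
x_3 = 0.4500, f(x_3) = 0.434966, coefficient = 4
x_4 = 0.6000, f(x_4) = 0.564642, coefficient = 2
x_5 = 0.7500, f(x_5) = 0.681639, coefficient = 4
x_6 = 0.9000, f(x_6) = 0.783327, coefficient = 2
x_7 = 1.0500, f(x_7) = 0.867423, coefficient = 4
x_8 = 1.2000, f(x_8) = 0.932039, coefficient = 2
x_9 = 1.3500, f(x_9) = 0.975723, coefficient = 4
x_10 = 1.5000, f(x_10) = 0.997495, coefficient = 1

I ≈ (0.150000/3) × 18.585308 = 0.929265
Exact value: 0.929263
Error: 0.000003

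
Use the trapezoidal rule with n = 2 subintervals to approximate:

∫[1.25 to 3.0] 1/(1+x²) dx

f(x) = 1/(1+x²)
a = 1.25, b = 3.0, n = 2
h = (b - a)/n = 0.875000

Trapezoidal rule: (h/2)[f(x₀) + 2f(x₁) + 2f(x₂) + ... + f(xₙ)]

x_0 = 1.2500, f(x_0) = 0.390244, coefficient = 1
x_1 = 2.1250, f(x_1) = 0.181303, coefficient = 2
x_2 = 3.0000, f(x_2) = 0.100000, coefficient = 1

I ≈ (0.875000/2) × 0.852850 = 0.373122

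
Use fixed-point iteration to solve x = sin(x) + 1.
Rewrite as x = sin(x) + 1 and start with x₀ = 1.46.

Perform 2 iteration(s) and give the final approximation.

Equation: x = sin(x) + 1
Fixed-point form: x = sin(x) + 1
x₀ = 1.46

x_1 = g(1.460000) = 1.993868
x_2 = g(1.993868) = 1.911832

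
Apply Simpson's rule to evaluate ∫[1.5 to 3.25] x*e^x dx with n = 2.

f(x) = x*e^x
a = 1.5, b = 3.25, n = 2
h = (b - a)/n = 0.875000

Simpson's rule: (h/3)[f(x₀) + 4f(x₁) + 2f(x₂) + ... + f(xₙ)]

x_0 = 1.5000, f(x_0) = 6.722534, coefficient = 1
x_1 = 2.3750, f(x_1) = 25.533656, coefficient = 4
x_2 = 3.2500, f(x_2) = 83.818605, coefficient = 1

I ≈ (0.875000/3) × 192.675764 = 56.197098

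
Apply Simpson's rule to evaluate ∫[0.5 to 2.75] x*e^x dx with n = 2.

f(x) = x*e^x
a = 0.5, b = 2.75, n = 2
h = (b - a)/n = 1.125000

Simpson's rule: (h/3)[f(x₀) + 4f(x₁) + 2f(x₂) + ... + f(xₙ)]

x_0 = 0.5000, f(x_0) = 0.824361, coefficient = 1
x_1 = 1.6250, f(x_1) = 8.252431, coefficient = 4
x_2 = 2.7500, f(x_2) = 43.017238, coefficient = 1

I ≈ (1.125000/3) × 76.851322 = 28.819246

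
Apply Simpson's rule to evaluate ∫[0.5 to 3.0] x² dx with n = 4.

f(x) = x²
a = 0.5, b = 3.0, n = 4
h = (b - a)/n = 0.625000

Simpson's rule: (h/3)[f(x₀) + 4f(x₁) + 2f(x₂) + ... + f(xₙ)]

x_0 = 0.5000, f(x_0) = 0.250000, coefficient = 1
x_1 = 1.1250, f(x_1) = 1.265625, coefficient = 4
x_2 = 1.7500, f(x_2) = 3.062500, coefficient = 2
x_3 = 2.3750, f(x_3) = 5.640625, coefficient = 4
x_4 = 3.0000, f(x_4) = 9.000000, coefficient = 1

I ≈ (0.625000/3) × 43.000000 = 8.958333
Exact value: 8.958333
Error: 0.000000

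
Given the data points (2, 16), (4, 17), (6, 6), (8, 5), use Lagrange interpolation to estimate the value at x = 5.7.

Lagrange interpolation formula:
P(x) = Σ yᵢ × Lᵢ(x)
where Lᵢ(x) = Π_{j≠i} (x - xⱼ)/(xᵢ - xⱼ)

L_0(5.7) = (5.7 - 4)/(2 - 4) × (5.7 - 6)/(2 - 6) × (5.7 - 8)/(2 - 8) = -0.024437
L_1(5.7) = (5.7 - 2)/(4 - 2) × (5.7 - 6)/(4 - 6) × (5.7 - 8)/(4 - 8) = 0.159562
L_2(5.7) = (5.7 - 2)/(6 - 2) × (5.7 - 4)/(6 - 4) × (5.7 - 8)/(6 - 8) = 0.904188
L_3(5.7) = (5.7 - 2)/(8 - 2) × (5.7 - 4)/(8 - 4) × (5.7 - 6)/(8 - 6) = -0.039312

P(5.7) = 16×L_0(5.7) + 17×L_1(5.7) + 6×L_2(5.7) + 5×L_3(5.7)
P(5.7) = 7.550125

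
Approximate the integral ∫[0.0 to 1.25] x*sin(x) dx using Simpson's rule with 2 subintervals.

f(x) = x*sin(x)
a = 0.0, b = 1.25, n = 2
h = (b - a)/n = 0.625000

Simpson's rule: (h/3)[f(x₀) + 4f(x₁) + 2f(x₂) + ... + f(xₙ)]

x_0 = 0.0000, f(x_0) = 0.000000, coefficient = 1
x_1 = 0.6250, f(x_1) = 0.365686, coefficient = 4
x_2 = 1.2500, f(x_2) = 1.186231, coefficient = 1

I ≈ (0.625000/3) × 2.648974 = 0.551870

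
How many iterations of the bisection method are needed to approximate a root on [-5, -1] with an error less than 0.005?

We need (b-a)/2^n ≤ 0.005
(-1 - (-5))/2^n ≤ 0.005
4/2^n ≤ 0.005
2^n ≥ 800
n ≥ log₂(800) = 9.64
n ≥ 10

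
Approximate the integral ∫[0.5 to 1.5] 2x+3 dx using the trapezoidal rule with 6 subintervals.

f(x) = 2x+3
a = 0.5, b = 1.5, n = 6
h = (b - a)/n = 0.166667

Trapezoidal rule: (h/2)[f(x₀) + 2f(x₁) + 2f(x₂) + ... + f(xₙ)]

x_0 = 0.5000, f(x_0) = 4.000000, coefficient = 1
x_1 = 0.6667, f(x_1) = 4.333333, coefficient = 2
x_2 = 0.8333, f(x_2) = 4.666667, coefficient = 2
x_3 = 1.0000, f(x_3) = 5.000000, coefficient = 2
x_4 = 1.1667, f(x_4) = 5.333333, coefficient = 2
x_5 = 1.3333, f(x_5) = 5.666667, coefficient = 2
x_6 = 1.5000, f(x_6) = 6.000000, coefficient = 1

I ≈ (0.166667/2) × 60.000000 = 5.000000
Exact value: 5.000000
Error: 0.000000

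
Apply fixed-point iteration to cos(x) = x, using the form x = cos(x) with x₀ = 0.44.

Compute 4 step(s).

Equation: cos(x) = x
Fixed-point form: x = cos(x)
x₀ = 0.44

x_1 = g(0.440000) = 0.904752
x_2 = g(0.904752) = 0.617881
x_3 = g(0.617881) = 0.815108
x_4 = g(0.815108) = 0.685790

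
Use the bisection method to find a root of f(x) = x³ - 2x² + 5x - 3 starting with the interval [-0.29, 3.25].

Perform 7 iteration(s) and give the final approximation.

f(x) = x³ - 2x² + 5x - 3
Initial interval: [-0.29, 3.25]

Iteration 1:
  c_1 = (-0.290000 + 3.250000)/2 = 1.480000
  f(c_1) = f(1.480000) = 3.260992
  f(a) × f(c) < 0, new interval: [-0.290000, 1.480000]
Iteration 2:
  c_2 = (-0.290000 + 1.480000)/2 = 0.595000
  f(c_2) = f(0.595000) = -0.522405
  f(a) × f(c) ≥ 0, new interval: [0.595000, 1.480000]
Iteration 3:
  c_3 = (0.595000 + 1.480000)/2 = 1.037500
  f(c_3) = f(1.037500) = 1.151459
  f(a) × f(c) < 0, new interval: [0.595000, 1.037500]
Iteration 4:
  c_4 = (0.595000 + 1.037500)/2 = 0.816250
  f(c_4) = f(0.816250) = 0.292560
  f(a) × f(c) < 0, new interval: [0.595000, 0.816250]
Iteration 5:
  c_5 = (0.595000 + 0.816250)/2 = 0.705625
  f(c_5) = f(0.705625) = -0.116353
  f(a) × f(c) ≥ 0, new interval: [0.705625, 0.816250]
Iteration 6:
  c_6 = (0.705625 + 0.816250)/2 = 0.760938
  f(c_6) = f(0.760938) = 0.087238
  f(a) × f(c) < 0, new interval: [0.705625, 0.760938]
Iteration 7:
  c_7 = (0.705625 + 0.760938)/2 = 0.733281
  f(c_7) = f(0.733281) = -0.014710
  f(a) × f(c) ≥ 0, new interval: [0.733281, 0.760938]

After 7 iteration(s), the approximation is c_7 = 0.733281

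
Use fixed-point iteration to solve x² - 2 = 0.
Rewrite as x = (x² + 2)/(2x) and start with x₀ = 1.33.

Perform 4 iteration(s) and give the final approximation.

Equation: x² - 2 = 0
Fixed-point form: x = (x² + 2)/(2x)
x₀ = 1.33

x_1 = g(1.330000) = 1.416880
x_2 = g(1.416880) = 1.414216
x_3 = g(1.414216) = 1.414214
x_4 = g(1.414214) = 1.414214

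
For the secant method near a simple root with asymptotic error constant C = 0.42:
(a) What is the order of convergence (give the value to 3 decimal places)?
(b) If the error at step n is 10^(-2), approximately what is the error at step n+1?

(a) Secant method has superlinear convergence with order φ = (1+√5)/2 ≈ 1.618.
    This means |e_{n+1}| ≈ C|e_n|^1.618.

(b) With |e_n| = 10^(-2) and C = 0.42:
    |e_{n+1}| ≈ 0.42 × (10^(-2))^1.618 = 0.42 × 10^(-3.24)

(a) ≈ 1.618 (golden ratio); (b) |e_{n+1}| ≈ 2.439e-04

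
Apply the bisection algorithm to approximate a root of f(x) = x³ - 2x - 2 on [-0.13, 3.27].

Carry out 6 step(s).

f(x) = x³ - 2x - 2
Initial interval: [-0.13, 3.27]

Iteration 1:
  c_1 = (-0.130000 + 3.270000)/2 = 1.570000
  f(c_1) = f(1.570000) = -1.270107
  f(a) × f(c) ≥ 0, new interval: [1.570000, 3.270000]
Iteration 2:
  c_2 = (1.570000 + 3.270000)/2 = 2.420000
  f(c_2) = f(2.420000) = 7.332488
  f(a) × f(c) < 0, new interval: [1.570000, 2.420000]
Iteration 3:
  c_3 = (1.570000 + 2.420000)/2 = 1.995000
  f(c_3) = f(1.995000) = 1.950150
  f(a) × f(c) < 0, new interval: [1.570000, 1.995000]
Iteration 4:
  c_4 = (1.570000 + 1.995000)/2 = 1.782500
  f(c_4) = f(1.782500) = 0.098548
  f(a) × f(c) < 0, new interval: [1.570000, 1.782500]
Iteration 5:
  c_5 = (1.570000 + 1.782500)/2 = 1.676250
  f(c_5) = f(1.676250) = -0.642549
  f(a) × f(c) ≥ 0, new interval: [1.676250, 1.782500]
Iteration 6:
  c_6 = (1.676250 + 1.782500)/2 = 1.729375
  f(c_6) = f(1.729375) = -0.286643
  f(a) × f(c) ≥ 0, new interval: [1.729375, 1.782500]

After 6 iteration(s), the approximation is c_6 = 1.729375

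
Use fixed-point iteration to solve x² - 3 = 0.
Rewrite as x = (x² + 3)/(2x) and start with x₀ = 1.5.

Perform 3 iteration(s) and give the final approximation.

Equation: x² - 3 = 0
Fixed-point form: x = (x² + 3)/(2x)
x₀ = 1.5

x_1 = g(1.500000) = 1.750000
x_2 = g(1.750000) = 1.732143
x_3 = g(1.732143) = 1.732051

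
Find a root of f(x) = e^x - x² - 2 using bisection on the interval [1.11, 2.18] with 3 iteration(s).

f(x) = e^x - x² - 2
Initial interval: [1.11, 2.18]

Iteration 1:
  c_1 = (1.110000 + 2.180000)/2 = 1.645000
  f(c_1) = f(1.645000) = 0.474985
  f(a) × f(c) < 0, new interval: [1.110000, 1.645000]
Iteration 2:
  c_2 = (1.110000 + 1.645000)/2 = 1.377500
  f(c_2) = f(1.377500) = 0.067471
  f(a) × f(c) < 0, new interval: [1.110000, 1.377500]
Iteration 3:
  c_3 = (1.110000 + 1.377500)/2 = 1.243750
  f(c_3) = f(1.243750) = -0.078318
  f(a) × f(c) ≥ 0, new interval: [1.243750, 1.377500]

After 3 iteration(s), the approximation is c_3 = 1.243750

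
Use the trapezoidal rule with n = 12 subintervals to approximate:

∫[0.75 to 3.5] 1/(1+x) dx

f(x) = 1/(1+x)
a = 0.75, b = 3.5, n = 12
h = (b - a)/n = 0.229167

Trapezoidal rule: (h/2)[f(x₀) + 2f(x₁) + 2f(x₂) + ... + f(xₙ)]

x_0 = 0.7500, f(x_0) = 0.571429, coefficient = 1
x_1 = 0.9792, f(x_1) = 0.505263, coefficient = 2
x_2 = 1.2083, f(x_2) = 0.452830, coefficient = 2
x_3 = 1.4375, f(x_3) = 0.410256, coefficient = 2
x_4 = 1.6667, f(x_4) = 0.375000, coefficient = 2
x_5 = 1.8958, f(x_5) = 0.345324, coefficient = 2
x_6 = 2.1250, f(x_6) = 0.320000, coefficient = 2
x_7 = 2.3542, f(x_7) = 0.298137, coefficient = 2
x_8 = 2.5833, f(x_8) = 0.279070, coefficient = 2
x_9 = 2.8125, f(x_9) = 0.262295, coefficient = 2
x_10 = 3.0417, f(x_10) = 0.247423, coefficient = 2
x_11 = 3.2708, f(x_11) = 0.234146, coefficient = 2
x_12 = 3.5000, f(x_12) = 0.222222, coefficient = 1

I ≈ (0.229167/2) × 8.253139 = 0.945672
Exact value: 0.944462
Error: 0.001211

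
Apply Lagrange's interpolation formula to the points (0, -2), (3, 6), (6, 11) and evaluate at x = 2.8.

Lagrange interpolation formula:
P(x) = Σ yᵢ × Lᵢ(x)
where Lᵢ(x) = Π_{j≠i} (x - xⱼ)/(xᵢ - xⱼ)

L_0(2.8) = (2.8 - 3)/(0 - 3) × (2.8 - 6)/(0 - 6) = 0.035556
L_1(2.8) = (2.8 - 0)/(3 - 0) × (2.8 - 6)/(3 - 6) = 0.995556
L_2(2.8) = (2.8 - 0)/(6 - 0) × (2.8 - 3)/(6 - 3) = -0.031111

P(2.8) = (-2)×L_0(2.8) + 6×L_1(2.8) + 11×L_2(2.8)
P(2.8) = 5.560000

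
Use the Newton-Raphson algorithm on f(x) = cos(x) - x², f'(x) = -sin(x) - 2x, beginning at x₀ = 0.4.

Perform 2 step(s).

f(x) = cos(x) - x²
f'(x) = -sin(x) - 2x
x₀ = 0.4

Newton-Raphson formula: x_{n+1} = x_n - f(x_n)/f'(x_n)

Iteration 1:
  f(0.400000) = 0.761061
  f'(0.400000) = -1.189418
  x_1 = 0.400000 - 0.761061/(-1.189418) = 1.039860
Iteration 2:
  f(1.039860) = -0.574967
  f'(1.039860) = -2.942053
  x_2 = 1.039860 - (-0.574967)/(-2.942053) = 0.844429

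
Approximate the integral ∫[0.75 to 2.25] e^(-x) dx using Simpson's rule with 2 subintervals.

f(x) = e^(-x)
a = 0.75, b = 2.25, n = 2
h = (b - a)/n = 0.750000

Simpson's rule: (h/3)[f(x₀) + 4f(x₁) + 2f(x₂) + ... + f(xₙ)]

x_0 = 0.7500, f(x_0) = 0.472367, coefficient = 1
x_1 = 1.5000, f(x_1) = 0.223130, coefficient = 4
x_2 = 2.2500, f(x_2) = 0.105399, coefficient = 1

I ≈ (0.750000/3) × 1.470286 = 0.367572
Exact value: 0.366967
Error: 0.000604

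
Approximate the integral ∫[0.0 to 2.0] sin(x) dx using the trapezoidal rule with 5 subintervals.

f(x) = sin(x)
a = 0.0, b = 2.0, n = 5
h = (b - a)/n = 0.400000

Trapezoidal rule: (h/2)[f(x₀) + 2f(x₁) + 2f(x₂) + ... + f(xₙ)]

x_0 = 0.0000, f(x_0) = 0.000000, coefficient = 1
x_1 = 0.4000, f(x_1) = 0.389418, coefficient = 2
x_2 = 0.8000, f(x_2) = 0.717356, coefficient = 2
x_3 = 1.2000, f(x_3) = 0.932039, coefficient = 2
x_4 = 1.6000, f(x_4) = 0.999574, coefficient = 2
x_5 = 2.0000, f(x_5) = 0.909297, coefficient = 1

I ≈ (0.400000/2) × 6.986072 = 1.397214
Exact value: 1.416147
Error: 0.018933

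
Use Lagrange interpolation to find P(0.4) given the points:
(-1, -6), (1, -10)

Lagrange interpolation formula:
P(x) = Σ yᵢ × Lᵢ(x)
where Lᵢ(x) = Π_{j≠i} (x - xⱼ)/(xᵢ - xⱼ)

L_0(0.4) = (0.4 - 1)/(-1 - 1) = 0.300000
L_1(0.4) = (0.4 - (-1))/(1 - (-1)) = 0.700000

P(0.4) = (-6)×L_0(0.4) + (-10)×L_1(0.4)
P(0.4) = -8.800000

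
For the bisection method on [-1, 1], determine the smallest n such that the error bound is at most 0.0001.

We need (b-a)/2^n ≤ 0.0001
(1 - (-1))/2^n ≤ 0.0001
2/2^n ≤ 0.0001
2^n ≥ 20000
n ≥ log₂(20000) = 14.29
n ≥ 15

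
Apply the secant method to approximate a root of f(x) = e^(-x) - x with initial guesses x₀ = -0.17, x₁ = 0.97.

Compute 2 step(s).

f(x) = e^(-x) - x
x₀ = -0.17, x₁ = 0.97

Secant formula: x_{n+1} = x_n - f(x_n)(x_n - x_{n-1})/(f(x_n) - f(x_{n-1}))

Iteration 1:
  f(-0.170000) = 1.355305
  f(0.970000) = -0.590917
  x_2 = 0.970000 - (-0.590917)×(0.970000 - (-0.170000))/(-0.590917 - 1.355305)
       = 0.623870
Iteration 2:
  f(0.970000) = -0.590917
  f(0.623870) = -0.088004
  x_3 = 0.623870 - (-0.088004)×(0.623870 - 0.970000)/(-0.088004 - (-0.590917))
       = 0.563302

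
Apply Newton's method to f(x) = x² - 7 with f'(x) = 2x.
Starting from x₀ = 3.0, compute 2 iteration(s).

f(x) = x² - 7
f'(x) = 2x
x₀ = 3.0

Newton-Raphson formula: x_{n+1} = x_n - f(x_n)/f'(x_n)

Iteration 1:
  f(3.000000) = 2.000000
  f'(3.000000) = 6.000000
  x_1 = 3.000000 - 2.000000/6.000000 = 2.666667
Iteration 2:
  f(2.666667) = 0.111111
  f'(2.666667) = 5.333333
  x_2 = 2.666667 - 0.111111/5.333333 = 2.645833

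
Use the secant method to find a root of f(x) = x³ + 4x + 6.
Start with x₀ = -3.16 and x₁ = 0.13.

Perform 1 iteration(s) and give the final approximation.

f(x) = x³ + 4x + 6
x₀ = -3.16, x₁ = 0.13

Secant formula: x_{n+1} = x_n - f(x_n)(x_n - x_{n-1})/(f(x_n) - f(x_{n-1}))

Iteration 1:
  f(-3.160000) = -38.194496
  f(0.130000) = 6.522197
  x_2 = 0.130000 - 6.522197×(0.130000 - (-3.160000))/(6.522197 - (-38.194496))
       = -0.349866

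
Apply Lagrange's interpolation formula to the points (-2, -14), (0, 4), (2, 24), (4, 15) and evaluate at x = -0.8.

Lagrange interpolation formula:
P(x) = Σ yᵢ × Lᵢ(x)
where Lᵢ(x) = Π_{j≠i} (x - xⱼ)/(xᵢ - xⱼ)

L_0(-0.8) = (-0.8 - 0)/(-2 - 0) × (-0.8 - 2)/(-2 - 2) × (-0.8 - 4)/(-2 - 4) = 0.224000
L_1(-0.8) = (-0.8 - (-2))/(0 - (-2)) × (-0.8 - 2)/(0 - 2) × (-0.8 - 4)/(0 - 4) = 1.008000
L_2(-0.8) = (-0.8 - (-2))/(2 - (-2)) × (-0.8 - 0)/(2 - 0) × (-0.8 - 4)/(2 - 4) = -0.288000
L_3(-0.8) = (-0.8 - (-2))/(4 - (-2)) × (-0.8 - 0)/(4 - 0) × (-0.8 - 2)/(4 - 2) = 0.056000

P(-0.8) = (-14)×L_0(-0.8) + 4×L_1(-0.8) + 24×L_2(-0.8) + 15×L_3(-0.8)
P(-0.8) = -5.176000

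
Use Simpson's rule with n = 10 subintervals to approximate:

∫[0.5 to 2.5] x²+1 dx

f(x) = x²+1
a = 0.5, b = 2.5, n = 10
h = (b - a)/n = 0.200000

Simpson's rule: (h/3)[f(x₀) + 4f(x₁) + 2f(x₂) + ... + f(xₙ)]

x_0 = 0.5000, f(x_0) = 1.250000, coefficient = 1
x_1 = 0.7000, f(x_1) = 1.490000, coefficient = 4
x_2 = 0.9000, f(x_2) = 1.810000, coefficient = 2
x_3 = 1.1000, f(x_3) = 2.210000, coefficient = 4
x_4 = 1.3000, f(x_4) = 2.690000, coefficient = 2
x_5 = 1.5000, f(x_5) = 3.250000, coefficient = 4
x_6 = 1.7000, f(x_6) = 3.890000, coefficient = 2
x_7 = 1.9000, f(x_7) = 4.610000, coefficient = 4
x_8 = 2.1000, f(x_8) = 5.410000, coefficient = 2
x_9 = 2.3000, f(x_9) = 6.290000, coefficient = 4
x_10 = 2.5000, f(x_10) = 7.250000, coefficient = 1

I ≈ (0.200000/3) × 107.500000 = 7.166667
Exact value: 7.166667
Error: 0.000000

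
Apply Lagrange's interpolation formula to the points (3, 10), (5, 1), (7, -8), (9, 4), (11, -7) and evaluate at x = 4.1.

Lagrange interpolation formula:
P(x) = Σ yᵢ × Lᵢ(x)
where Lᵢ(x) = Π_{j≠i} (x - xⱼ)/(xᵢ - xⱼ)

L_0(4.1) = (4.1 - 5)/(3 - 5) × (4.1 - 7)/(3 - 7) × (4.1 - 9)/(3 - 9) × (4.1 - 11)/(3 - 11) = 0.229802
L_1(4.1) = (4.1 - 3)/(5 - 3) × (4.1 - 7)/(5 - 7) × (4.1 - 9)/(5 - 9) × (4.1 - 11)/(5 - 11) = 1.123478
L_2(4.1) = (4.1 - 3)/(7 - 3) × (4.1 - 5)/(7 - 5) × (4.1 - 9)/(7 - 9) × (4.1 - 11)/(7 - 11) = -0.522998
L_3(4.1) = (4.1 - 3)/(9 - 3) × (4.1 - 5)/(9 - 5) × (4.1 - 7)/(9 - 7) × (4.1 - 11)/(9 - 11) = 0.206353
L_4(4.1) = (4.1 - 3)/(11 - 3) × (4.1 - 5)/(11 - 5) × (4.1 - 7)/(11 - 7) × (4.1 - 9)/(11 - 9) = -0.036635

P(4.1) = 10×L_0(4.1) + 1×L_1(4.1) + (-8)×L_2(4.1) + 4×L_3(4.1) + (-7)×L_4(4.1)
P(4.1) = 8.687348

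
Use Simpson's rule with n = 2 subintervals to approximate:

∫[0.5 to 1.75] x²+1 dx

f(x) = x²+1
a = 0.5, b = 1.75, n = 2
h = (b - a)/n = 0.625000

Simpson's rule: (h/3)[f(x₀) + 4f(x₁) + 2f(x₂) + ... + f(xₙ)]

x_0 = 0.5000, f(x_0) = 1.250000, coefficient = 1
x_1 = 1.1250, f(x_1) = 2.265625, coefficient = 4
x_2 = 1.7500, f(x_2) = 4.062500, coefficient = 1

I ≈ (0.625000/3) × 14.375000 = 2.994792
Exact value: 2.994792
Error: 0.000000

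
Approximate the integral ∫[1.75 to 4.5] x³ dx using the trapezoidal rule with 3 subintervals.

f(x) = x³
a = 1.75, b = 4.5, n = 3
h = (b - a)/n = 0.916667

Trapezoidal rule: (h/2)[f(x₀) + 2f(x₁) + 2f(x₂) + ... + f(xₙ)]

x_0 = 1.7500, f(x_0) = 5.359375, coefficient = 1
x_1 = 2.6667, f(x_1) = 18.962963, coefficient = 2
x_2 = 3.5833, f(x_2) = 46.010995, coefficient = 2
x_3 = 4.5000, f(x_3) = 91.125000, coefficient = 1

I ≈ (0.916667/2) × 226.432292 = 103.781467
Exact value: 100.170898
Error: 3.610569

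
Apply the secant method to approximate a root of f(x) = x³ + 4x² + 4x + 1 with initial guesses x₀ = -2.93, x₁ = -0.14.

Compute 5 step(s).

f(x) = x³ + 4x² + 4x + 1
x₀ = -2.93, x₁ = -0.14

Secant formula: x_{n+1} = x_n - f(x_n)(x_n - x_{n-1})/(f(x_n) - f(x_{n-1}))

Iteration 1:
  f(-2.930000) = -1.534157
  f(-0.140000) = 0.515656
  x_2 = -0.140000 - 0.515656×(-0.140000 - (-2.930000))/(0.515656 - (-1.534157))
       = -0.841859
Iteration 2:
  f(-0.140000) = 0.515656
  f(-0.841859) = -0.129177
  x_3 = -0.841859 - (-0.129177)×(-0.841859 - (-0.140000))/(-0.129177 - 0.515656)
       = -0.701258
Iteration 3:
  f(-0.841859) = -0.129177
  f(-0.701258) = -0.182833
  x_4 = -0.701258 - (-0.182833)×(-0.701258 - (-0.841859))/(-0.182833 - (-0.129177))
       = -1.180358
Iteration 4:
  f(-0.701258) = -0.182833
  f(-1.180358) = 0.207020
  x_5 = -1.180358 - 0.207020×(-1.180358 - (-0.701258))/(0.207020 - (-0.182833))
       = -0.925946
Iteration 5:
  f(-1.180358) = 0.207020
  f(-0.925946) = -0.068164
  x_6 = -0.925946 - (-0.068164)×(-0.925946 - (-1.180358))/(-0.068164 - 0.207020)
       = -0.988965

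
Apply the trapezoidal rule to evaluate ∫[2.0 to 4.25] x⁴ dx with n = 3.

f(x) = x⁴
a = 2.0, b = 4.25, n = 3
h = (b - a)/n = 0.750000

Trapezoidal rule: (h/2)[f(x₀) + 2f(x₁) + 2f(x₂) + ... + f(xₙ)]

x_0 = 2.0000, f(x_0) = 16.000000, coefficient = 1
x_1 = 2.7500, f(x_1) = 57.191406, coefficient = 2
x_2 = 3.5000, f(x_2) = 150.062500, coefficient = 2
x_3 = 4.2500, f(x_3) = 326.253906, coefficient = 1

I ≈ (0.750000/2) × 756.761719 = 283.785645
Exact value: 270.915820
Error: 12.869824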